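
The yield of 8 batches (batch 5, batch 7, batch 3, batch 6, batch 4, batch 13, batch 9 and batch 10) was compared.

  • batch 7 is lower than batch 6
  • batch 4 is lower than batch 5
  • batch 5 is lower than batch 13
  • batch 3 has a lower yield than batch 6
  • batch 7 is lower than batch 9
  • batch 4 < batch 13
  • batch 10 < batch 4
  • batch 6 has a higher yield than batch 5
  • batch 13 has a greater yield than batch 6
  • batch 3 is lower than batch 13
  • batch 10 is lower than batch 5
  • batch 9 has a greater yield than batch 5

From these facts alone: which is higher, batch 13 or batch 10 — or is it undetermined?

batch 13

The relevant relations are batch 10 < batch 4; batch 4 < batch 5; batch 5 < batch 6; batch 6 < batch 13.
Chaining these gives batch 10 < batch 4 < batch 5 < batch 6 < batch 13.
So batch 13 is higher.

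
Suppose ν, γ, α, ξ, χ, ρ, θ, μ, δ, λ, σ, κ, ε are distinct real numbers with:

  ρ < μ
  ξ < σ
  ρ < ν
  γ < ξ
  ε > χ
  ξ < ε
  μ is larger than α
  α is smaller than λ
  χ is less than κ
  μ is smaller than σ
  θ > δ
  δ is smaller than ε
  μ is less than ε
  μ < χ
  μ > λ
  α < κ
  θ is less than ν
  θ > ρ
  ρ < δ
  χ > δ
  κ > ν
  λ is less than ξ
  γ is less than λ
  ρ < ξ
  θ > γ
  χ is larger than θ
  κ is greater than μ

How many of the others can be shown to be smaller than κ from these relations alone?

The elements the relations force below κ are α, γ, λ, ρ, δ, θ, μ, χ, ν — no chain reaches any other.
That is 9.

9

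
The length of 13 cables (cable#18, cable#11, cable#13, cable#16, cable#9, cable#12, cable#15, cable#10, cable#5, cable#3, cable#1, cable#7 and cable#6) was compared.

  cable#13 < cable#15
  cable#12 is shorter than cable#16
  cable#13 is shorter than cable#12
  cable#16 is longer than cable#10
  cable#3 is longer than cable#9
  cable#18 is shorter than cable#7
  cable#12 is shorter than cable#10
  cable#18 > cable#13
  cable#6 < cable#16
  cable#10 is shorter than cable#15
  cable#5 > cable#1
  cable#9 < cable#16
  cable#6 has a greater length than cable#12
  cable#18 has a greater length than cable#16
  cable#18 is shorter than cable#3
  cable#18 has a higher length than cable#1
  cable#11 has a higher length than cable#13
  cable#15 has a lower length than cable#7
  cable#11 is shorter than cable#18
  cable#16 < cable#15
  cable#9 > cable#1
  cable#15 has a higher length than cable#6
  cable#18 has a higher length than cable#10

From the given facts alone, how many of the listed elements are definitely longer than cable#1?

7

From cable#1 the given relations immediately reach cable#5, cable#9, cable#18.
From those, cable#16, cable#7, cable#3 — 6 in total.
From those, cable#15 — 7 in total.
No other element is forced above cable#1 by the given relations, so the count is 7.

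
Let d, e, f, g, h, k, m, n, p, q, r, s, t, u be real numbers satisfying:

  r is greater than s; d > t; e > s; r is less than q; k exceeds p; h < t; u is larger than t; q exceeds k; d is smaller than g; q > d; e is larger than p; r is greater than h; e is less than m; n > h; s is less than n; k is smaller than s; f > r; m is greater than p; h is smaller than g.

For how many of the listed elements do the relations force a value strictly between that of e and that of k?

1

Chaining upward from k reaches: s, n, m, r, q, f.
Chaining downward from e reaches: p, s.
Strictly between k and e are those in both lists: s — 1 element.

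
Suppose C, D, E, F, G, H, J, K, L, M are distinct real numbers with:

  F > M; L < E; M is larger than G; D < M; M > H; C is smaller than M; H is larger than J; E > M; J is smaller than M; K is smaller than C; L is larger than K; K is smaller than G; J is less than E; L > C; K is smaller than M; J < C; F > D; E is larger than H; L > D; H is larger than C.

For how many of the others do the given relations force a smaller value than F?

From F the given relations immediately reach D, M.
From those, K, J, C, G, H — 7 in total.
Nothing else is reachable below F; 7 in all.

7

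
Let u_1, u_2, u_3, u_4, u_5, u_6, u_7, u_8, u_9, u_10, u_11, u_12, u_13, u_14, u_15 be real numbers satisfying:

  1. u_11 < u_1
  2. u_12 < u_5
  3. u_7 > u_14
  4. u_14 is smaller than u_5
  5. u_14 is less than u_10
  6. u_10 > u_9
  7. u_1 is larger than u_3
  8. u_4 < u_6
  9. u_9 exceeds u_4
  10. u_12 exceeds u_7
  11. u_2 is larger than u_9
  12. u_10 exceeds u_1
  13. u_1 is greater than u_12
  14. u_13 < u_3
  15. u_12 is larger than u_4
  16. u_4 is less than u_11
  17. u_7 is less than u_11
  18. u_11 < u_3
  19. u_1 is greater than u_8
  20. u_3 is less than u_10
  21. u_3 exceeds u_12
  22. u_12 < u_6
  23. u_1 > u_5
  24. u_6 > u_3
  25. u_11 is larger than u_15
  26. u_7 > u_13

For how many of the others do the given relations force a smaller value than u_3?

The elements the relations force below u_3 are u_13, u_15, u_4, u_14, u_7, u_11, u_12 — no chain reaches any other.
That is 7.

7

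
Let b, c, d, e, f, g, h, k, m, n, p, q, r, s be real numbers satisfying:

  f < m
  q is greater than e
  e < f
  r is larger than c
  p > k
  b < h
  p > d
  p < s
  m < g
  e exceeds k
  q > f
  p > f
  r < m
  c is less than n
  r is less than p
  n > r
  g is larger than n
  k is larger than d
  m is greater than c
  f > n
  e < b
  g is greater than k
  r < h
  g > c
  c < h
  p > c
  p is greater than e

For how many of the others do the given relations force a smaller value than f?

From f the given relations immediately reach n, e.
From those, c, r, k — 5 in total.
From those, d — 6 in total.
No other element is forced below f by the given relations, so the count is 6.

6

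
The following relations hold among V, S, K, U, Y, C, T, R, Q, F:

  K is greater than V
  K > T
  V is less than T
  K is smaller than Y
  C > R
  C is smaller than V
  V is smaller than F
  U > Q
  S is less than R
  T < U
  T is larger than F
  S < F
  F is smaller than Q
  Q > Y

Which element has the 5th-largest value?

T

Piecing the relations together gives one ordering: S < R < C < V < F < T < K < Y < Q < U.
Counting 5 from the largest end gives T.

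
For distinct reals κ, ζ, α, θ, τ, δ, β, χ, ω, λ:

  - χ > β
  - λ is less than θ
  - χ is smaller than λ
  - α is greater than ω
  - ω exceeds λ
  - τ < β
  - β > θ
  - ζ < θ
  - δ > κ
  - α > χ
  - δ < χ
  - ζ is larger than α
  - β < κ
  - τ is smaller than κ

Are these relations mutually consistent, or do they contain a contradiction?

inconsistent

We have θ < β stated directly, yet also β < κ < δ < χ < λ < ω < α < ζ < θ by chaining the others — so β < θ. Contradiction.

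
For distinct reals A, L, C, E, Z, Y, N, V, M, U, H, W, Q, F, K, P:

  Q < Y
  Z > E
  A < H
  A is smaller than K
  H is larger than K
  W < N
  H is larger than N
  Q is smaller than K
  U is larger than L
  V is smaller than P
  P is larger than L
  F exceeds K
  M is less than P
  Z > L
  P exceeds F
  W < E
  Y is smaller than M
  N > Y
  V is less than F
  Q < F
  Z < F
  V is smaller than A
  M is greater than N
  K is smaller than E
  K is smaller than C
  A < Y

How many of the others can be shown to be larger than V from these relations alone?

Directly above V: A, F, P.
One step further: Y, K, H (6 so far).
One step further: N, E, C, M (10 so far).
One step further: Z (11 so far).
Nothing else is reachable above V; 11 in all.

11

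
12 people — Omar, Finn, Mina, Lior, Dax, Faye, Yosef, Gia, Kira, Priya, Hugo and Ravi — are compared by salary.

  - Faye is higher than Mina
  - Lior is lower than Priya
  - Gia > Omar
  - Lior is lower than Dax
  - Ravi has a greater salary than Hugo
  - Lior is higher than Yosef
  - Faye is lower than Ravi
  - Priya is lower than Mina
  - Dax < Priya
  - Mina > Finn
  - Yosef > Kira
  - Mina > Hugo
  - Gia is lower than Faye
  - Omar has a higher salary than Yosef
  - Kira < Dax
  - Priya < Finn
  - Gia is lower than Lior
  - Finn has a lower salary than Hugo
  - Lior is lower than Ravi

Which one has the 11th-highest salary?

Chaining the given pairs: Kira < Yosef < Omar < Gia < Lior < Dax < Priya < Finn < Hugo < Mina < Faye < Ravi.
The 11th largest is Yosef.

Yosef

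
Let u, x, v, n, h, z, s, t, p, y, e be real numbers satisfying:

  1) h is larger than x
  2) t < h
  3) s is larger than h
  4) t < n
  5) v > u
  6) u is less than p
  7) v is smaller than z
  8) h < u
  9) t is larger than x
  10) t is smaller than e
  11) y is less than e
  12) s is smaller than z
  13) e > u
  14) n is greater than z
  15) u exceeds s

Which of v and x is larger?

The relevant relations are x < t; t < h; h < s; s < u; u < v.
Chaining these gives x < t < h < s < u < v.
So x < v; v is the larger of the two.

v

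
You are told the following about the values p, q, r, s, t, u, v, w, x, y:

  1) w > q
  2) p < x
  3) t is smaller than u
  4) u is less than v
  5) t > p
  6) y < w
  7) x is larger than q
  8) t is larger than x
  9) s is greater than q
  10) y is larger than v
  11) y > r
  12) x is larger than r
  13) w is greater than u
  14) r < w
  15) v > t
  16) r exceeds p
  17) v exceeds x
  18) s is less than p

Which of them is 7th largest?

r

Piecing the relations together gives one ordering: q < s < p < r < x < t < u < v < y < w.
The 7th largest is r.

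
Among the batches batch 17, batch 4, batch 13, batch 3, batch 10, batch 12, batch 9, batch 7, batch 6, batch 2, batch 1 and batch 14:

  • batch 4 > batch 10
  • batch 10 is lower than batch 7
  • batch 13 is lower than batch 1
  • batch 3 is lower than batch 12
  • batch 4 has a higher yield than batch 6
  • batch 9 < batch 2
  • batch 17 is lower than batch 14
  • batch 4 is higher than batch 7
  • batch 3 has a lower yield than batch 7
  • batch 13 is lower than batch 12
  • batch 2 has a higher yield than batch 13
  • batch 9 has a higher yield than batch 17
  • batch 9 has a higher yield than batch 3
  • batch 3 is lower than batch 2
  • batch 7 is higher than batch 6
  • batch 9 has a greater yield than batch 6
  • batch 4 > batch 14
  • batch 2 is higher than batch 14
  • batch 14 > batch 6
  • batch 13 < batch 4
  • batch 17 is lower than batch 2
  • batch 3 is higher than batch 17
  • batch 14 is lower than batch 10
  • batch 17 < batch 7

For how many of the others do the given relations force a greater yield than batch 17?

8

Directly above batch 17: batch 3, batch 14, batch 9, batch 7, batch 2.
One step further: batch 12, batch 10, batch 4 (8 so far).
Nothing else is reachable above batch 17; 8 in all.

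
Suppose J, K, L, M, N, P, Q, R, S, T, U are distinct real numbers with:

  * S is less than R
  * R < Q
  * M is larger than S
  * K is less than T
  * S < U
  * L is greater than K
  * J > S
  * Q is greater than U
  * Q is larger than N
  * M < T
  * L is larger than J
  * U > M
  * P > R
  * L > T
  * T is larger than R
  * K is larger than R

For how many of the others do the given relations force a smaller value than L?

6

The elements the relations force below L are S, M, R, K, J, T — no chain reaches any other.
That is 6.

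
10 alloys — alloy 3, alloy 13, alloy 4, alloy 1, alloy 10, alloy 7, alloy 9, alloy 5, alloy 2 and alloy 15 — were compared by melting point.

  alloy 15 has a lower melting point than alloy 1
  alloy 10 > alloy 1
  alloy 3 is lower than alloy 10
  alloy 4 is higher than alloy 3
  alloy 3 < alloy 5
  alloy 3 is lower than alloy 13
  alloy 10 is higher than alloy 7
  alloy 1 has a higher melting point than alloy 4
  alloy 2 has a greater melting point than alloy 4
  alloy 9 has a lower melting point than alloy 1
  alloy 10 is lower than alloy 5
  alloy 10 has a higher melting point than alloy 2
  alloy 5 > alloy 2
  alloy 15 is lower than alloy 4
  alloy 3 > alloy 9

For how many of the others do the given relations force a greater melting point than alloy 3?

6

The elements the relations force above alloy 3 are alloy 4, alloy 13, alloy 1, alloy 2, alloy 10, alloy 5 — no chain reaches any other.
That is 6.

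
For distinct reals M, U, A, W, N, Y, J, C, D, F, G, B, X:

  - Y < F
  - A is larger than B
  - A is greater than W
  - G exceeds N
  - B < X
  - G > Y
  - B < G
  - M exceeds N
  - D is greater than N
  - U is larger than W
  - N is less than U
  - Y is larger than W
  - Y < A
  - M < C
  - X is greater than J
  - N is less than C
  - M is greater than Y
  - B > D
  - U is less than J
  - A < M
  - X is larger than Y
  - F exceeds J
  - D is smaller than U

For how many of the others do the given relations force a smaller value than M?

The elements the relations force below M are W, N, D, Y, B, A — no chain reaches any other.
That is 6.

6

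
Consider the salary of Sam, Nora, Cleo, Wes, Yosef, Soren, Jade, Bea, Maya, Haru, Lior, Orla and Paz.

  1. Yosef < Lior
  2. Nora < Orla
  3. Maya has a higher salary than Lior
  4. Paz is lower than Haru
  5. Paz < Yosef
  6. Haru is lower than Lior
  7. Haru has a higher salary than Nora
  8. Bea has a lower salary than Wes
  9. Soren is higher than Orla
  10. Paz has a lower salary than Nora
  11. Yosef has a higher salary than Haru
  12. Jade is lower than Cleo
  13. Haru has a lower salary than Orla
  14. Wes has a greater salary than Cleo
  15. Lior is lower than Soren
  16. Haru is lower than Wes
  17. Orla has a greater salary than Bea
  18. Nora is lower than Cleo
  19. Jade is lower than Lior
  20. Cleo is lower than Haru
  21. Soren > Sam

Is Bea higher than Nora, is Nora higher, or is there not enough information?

undetermined

Following every chain through Nora: above Nora we get Cleo, Haru, Yosef, Lior, Orla, Soren, Wes, Maya; below Nora we get Paz.
Bea is not reached, and no chain runs the other way from Bea to Nora.
So the given relations leave the order of Nora and Bea undetermined.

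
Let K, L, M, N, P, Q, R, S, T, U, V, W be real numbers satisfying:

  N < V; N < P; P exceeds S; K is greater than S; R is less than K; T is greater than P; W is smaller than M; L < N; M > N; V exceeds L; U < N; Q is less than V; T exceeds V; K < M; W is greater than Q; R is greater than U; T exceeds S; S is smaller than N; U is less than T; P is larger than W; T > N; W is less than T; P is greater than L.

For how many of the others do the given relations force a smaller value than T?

8

The elements the relations force below T are Q, L, U, W, S, N, P, V — no chain reaches any other.
That is 8.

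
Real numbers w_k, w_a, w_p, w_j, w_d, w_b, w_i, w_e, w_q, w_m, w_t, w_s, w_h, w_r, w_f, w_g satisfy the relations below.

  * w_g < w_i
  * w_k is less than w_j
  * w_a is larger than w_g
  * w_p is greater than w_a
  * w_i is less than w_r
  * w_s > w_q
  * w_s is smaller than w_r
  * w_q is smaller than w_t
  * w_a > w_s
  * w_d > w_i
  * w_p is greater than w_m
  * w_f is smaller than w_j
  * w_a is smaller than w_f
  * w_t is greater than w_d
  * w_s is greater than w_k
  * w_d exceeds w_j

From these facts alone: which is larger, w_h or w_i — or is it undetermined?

Following every chain through w_h: nothing is chained to w_h.
w_i is not reached, and no chain runs the other way from w_i to w_h.
So the given relations leave the order of w_h and w_i undetermined.

undetermined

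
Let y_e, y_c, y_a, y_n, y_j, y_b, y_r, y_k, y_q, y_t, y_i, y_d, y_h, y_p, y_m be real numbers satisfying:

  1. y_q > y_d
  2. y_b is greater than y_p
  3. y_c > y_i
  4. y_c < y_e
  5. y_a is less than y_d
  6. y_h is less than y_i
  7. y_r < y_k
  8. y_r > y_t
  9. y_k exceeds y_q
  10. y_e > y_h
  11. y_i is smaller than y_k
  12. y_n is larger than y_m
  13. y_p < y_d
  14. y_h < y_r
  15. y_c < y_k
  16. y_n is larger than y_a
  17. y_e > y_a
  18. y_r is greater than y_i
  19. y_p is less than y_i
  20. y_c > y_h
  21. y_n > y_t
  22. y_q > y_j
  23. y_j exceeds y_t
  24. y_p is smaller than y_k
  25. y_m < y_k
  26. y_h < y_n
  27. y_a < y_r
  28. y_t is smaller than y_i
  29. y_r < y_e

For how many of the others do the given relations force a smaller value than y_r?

The elements the relations force below y_r are y_h, y_p, y_t, y_a, y_i — no chain reaches any other.
That is 5.

5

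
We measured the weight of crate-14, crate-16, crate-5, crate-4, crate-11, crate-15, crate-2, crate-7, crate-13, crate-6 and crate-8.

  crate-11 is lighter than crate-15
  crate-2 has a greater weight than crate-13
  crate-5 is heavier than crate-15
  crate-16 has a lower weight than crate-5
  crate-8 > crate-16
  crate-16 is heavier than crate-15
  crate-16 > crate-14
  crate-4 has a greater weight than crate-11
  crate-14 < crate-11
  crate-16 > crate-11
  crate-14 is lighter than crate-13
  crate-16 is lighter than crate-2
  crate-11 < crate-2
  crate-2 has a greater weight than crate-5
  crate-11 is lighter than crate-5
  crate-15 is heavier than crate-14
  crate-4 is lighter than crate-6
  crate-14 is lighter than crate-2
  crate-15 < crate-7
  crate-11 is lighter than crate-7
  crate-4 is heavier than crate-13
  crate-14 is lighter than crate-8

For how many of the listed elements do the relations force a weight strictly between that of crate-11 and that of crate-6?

1

Chaining upward from crate-11 reaches: crate-15, crate-16, crate-4, crate-7, crate-8, crate-5, crate-2.
Chaining downward from crate-6 reaches: crate-14, crate-13, crate-4.
Strictly between crate-11 and crate-6 are those in both lists: crate-4 — 1 element.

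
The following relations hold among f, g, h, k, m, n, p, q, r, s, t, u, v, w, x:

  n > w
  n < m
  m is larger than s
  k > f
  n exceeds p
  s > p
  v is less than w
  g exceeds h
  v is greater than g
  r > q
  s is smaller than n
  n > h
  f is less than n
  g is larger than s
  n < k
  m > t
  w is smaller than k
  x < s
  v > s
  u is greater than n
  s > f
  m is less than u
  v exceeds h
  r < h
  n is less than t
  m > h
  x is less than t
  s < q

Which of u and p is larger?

p < s and s < q give p < q.
With q < r: p < s < q < r.
With r < h: p < s < q < r < h.
With h < g: p < s < q < r < h < g.
Then g < v extends the chain to v.
Then v < w extends the chain to w.
With w < n: p < s < q < r < h < g < v < w < n.
With n < t: p < s < q < r < h < g < v < w < n < t.
Then t < m extends the chain to m.
With m < u: p < s < q < r < h < g < v < w < n < t < m < u.
So p < u; u is the larger of the two.

u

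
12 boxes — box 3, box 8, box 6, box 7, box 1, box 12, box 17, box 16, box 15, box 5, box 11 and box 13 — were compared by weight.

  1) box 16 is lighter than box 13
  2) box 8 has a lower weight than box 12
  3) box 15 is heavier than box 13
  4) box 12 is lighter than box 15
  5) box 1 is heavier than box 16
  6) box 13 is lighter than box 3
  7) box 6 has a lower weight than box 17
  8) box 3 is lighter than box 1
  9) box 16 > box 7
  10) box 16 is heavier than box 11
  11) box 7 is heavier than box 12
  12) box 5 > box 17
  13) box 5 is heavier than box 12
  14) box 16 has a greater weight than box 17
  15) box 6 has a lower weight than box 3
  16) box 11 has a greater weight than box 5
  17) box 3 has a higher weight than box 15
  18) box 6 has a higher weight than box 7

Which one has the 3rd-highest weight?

box 15

Chaining the given pairs: box 8 < box 12 < box 7 < box 6 < box 17 < box 5 < box 11 < box 16 < box 13 < box 15 < box 3 < box 1.
Counting 3 from the largest end gives box 15.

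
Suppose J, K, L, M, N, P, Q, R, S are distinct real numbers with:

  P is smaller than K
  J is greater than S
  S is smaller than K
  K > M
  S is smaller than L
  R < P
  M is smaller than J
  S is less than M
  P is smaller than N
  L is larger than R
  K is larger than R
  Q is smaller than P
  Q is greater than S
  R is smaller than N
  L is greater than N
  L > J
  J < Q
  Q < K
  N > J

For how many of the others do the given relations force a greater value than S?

7

Directly above S: M, J, Q, K, L.
One step further: P, N (7 so far).
No other element is forced above S by the given relations, so the count is 7.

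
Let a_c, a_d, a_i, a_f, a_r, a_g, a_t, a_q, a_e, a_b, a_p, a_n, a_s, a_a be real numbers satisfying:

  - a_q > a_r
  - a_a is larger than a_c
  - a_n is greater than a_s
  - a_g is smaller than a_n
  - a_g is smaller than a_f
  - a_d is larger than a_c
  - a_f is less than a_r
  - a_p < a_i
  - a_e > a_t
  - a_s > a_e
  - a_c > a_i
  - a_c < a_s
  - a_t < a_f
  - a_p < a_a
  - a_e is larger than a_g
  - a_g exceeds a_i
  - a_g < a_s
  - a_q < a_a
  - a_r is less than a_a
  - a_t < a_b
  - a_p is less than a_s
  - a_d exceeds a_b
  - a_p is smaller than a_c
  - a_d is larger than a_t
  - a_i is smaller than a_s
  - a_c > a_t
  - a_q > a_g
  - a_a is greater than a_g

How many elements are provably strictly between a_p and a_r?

The relations place a_p below a_r. An element lies strictly between them when it is forced above a_p and also forced below a_r.
Above a_p: {a_i, a_g, a_c, a_e, a_s, a_f, a_n, a_d, a_q, a_a}. Below a_r: {a_i, a_g, a_t, a_f}.
Intersection: {a_i, a_g, a_f} — 3.

3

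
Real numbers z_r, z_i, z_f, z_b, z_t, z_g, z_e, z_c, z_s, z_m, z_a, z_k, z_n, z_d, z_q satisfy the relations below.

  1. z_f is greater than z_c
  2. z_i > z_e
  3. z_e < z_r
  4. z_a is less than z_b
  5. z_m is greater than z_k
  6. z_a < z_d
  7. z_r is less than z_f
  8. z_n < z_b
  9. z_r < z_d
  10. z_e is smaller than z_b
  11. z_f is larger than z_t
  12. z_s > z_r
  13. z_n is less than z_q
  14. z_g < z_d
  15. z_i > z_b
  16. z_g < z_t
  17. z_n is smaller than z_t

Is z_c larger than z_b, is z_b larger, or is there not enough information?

undetermined

Following every chain through z_b: above z_b we get z_i; below z_b we get z_a, z_n, z_e.
z_c is not reached, and no chain runs the other way from z_c to z_b.
So the given relations leave the order of z_b and z_c undetermined.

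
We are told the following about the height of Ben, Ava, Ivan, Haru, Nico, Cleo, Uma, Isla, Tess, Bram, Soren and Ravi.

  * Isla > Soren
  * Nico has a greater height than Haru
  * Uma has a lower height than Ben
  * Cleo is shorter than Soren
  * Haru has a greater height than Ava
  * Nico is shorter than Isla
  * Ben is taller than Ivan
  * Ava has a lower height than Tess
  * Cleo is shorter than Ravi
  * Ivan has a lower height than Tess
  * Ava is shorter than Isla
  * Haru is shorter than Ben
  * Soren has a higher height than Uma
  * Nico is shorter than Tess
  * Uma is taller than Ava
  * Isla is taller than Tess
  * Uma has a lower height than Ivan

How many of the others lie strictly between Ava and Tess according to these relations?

4

Chaining upward from Ava reaches: Uma, Haru, Nico, Ivan, Ben, Soren, Isla.
Chaining downward from Tess reaches: Uma, Haru, Nico, Ivan.
Strictly between Ava and Tess are those in both lists: Uma, Haru, Nico, Ivan — 4 elements.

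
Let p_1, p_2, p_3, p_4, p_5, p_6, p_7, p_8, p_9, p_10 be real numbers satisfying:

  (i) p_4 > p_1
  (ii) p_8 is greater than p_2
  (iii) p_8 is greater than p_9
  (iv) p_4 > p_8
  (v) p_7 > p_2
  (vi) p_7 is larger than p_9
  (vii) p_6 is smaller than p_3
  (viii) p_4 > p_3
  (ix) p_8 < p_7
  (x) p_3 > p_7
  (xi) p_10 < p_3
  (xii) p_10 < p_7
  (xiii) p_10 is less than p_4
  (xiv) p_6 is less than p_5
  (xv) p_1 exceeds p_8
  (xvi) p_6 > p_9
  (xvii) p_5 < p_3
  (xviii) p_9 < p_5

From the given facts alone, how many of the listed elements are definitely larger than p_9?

7

From p_9 the given relations immediately reach p_8, p_6, p_7, p_5.
From those, p_1, p_3, p_4 — 7 in total.
No other element is forced above p_9 by the given relations, so the count is 7.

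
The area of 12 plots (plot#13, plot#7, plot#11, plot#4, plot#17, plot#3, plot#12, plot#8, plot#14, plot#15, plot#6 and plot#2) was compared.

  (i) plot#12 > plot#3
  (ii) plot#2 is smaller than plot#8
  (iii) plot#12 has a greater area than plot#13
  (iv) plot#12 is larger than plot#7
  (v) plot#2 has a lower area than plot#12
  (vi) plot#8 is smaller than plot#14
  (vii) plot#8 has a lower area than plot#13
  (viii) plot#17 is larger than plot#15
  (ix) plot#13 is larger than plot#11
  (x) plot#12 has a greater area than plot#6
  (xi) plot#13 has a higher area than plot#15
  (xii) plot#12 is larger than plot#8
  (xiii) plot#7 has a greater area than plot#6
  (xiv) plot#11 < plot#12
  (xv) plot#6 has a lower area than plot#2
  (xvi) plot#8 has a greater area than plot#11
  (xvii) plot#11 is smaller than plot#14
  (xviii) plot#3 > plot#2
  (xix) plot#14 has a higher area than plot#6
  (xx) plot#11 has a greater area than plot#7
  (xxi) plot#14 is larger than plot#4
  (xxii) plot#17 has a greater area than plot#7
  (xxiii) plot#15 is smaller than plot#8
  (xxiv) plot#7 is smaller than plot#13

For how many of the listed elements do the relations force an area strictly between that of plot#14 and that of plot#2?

1

The relations place plot#2 below plot#14. An element lies strictly between them when it is forced above plot#2 and also forced below plot#14.
Above plot#2: {plot#3, plot#8, plot#13, plot#12}. Below plot#14: {plot#4, plot#6, plot#7, plot#11, plot#15, plot#8}.
Intersection: {plot#8} — 1.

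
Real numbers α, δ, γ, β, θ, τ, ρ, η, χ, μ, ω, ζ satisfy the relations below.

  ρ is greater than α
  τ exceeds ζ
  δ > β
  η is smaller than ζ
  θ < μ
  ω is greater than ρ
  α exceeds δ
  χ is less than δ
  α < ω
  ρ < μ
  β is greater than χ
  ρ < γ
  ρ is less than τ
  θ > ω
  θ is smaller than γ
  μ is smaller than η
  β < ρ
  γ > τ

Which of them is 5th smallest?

Piecing the relations together gives one ordering: χ < β < δ < α < ρ < ω < θ < μ < η < ζ < τ < γ.
Counting 5 from the smallest end gives ρ.

ρ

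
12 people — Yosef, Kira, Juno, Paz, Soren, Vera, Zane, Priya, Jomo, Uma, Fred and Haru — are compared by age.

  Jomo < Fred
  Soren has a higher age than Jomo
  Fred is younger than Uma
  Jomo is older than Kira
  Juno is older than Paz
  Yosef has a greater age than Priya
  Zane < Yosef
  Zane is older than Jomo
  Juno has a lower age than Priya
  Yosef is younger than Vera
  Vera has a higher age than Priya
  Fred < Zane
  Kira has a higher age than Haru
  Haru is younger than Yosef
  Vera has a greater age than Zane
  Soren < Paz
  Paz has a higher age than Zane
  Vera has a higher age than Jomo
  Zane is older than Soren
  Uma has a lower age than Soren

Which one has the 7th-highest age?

Soren

Chaining the given pairs: Haru < Kira < Jomo < Fred < Uma < Soren < Zane < Paz < Juno < Priya < Yosef < Vera.
The 7th largest is Soren.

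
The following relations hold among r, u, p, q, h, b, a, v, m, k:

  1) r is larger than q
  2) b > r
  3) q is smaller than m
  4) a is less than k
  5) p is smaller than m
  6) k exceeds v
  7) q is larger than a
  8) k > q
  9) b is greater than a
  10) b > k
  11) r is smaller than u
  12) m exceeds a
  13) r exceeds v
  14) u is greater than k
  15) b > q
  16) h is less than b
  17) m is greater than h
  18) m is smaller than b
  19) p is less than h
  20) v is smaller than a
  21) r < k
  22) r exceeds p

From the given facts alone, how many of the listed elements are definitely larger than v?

7

From v the given relations immediately reach a, r, k.
From those, q, m, u, b — 7 in total.
Nothing else is reachable above v; 7 in all.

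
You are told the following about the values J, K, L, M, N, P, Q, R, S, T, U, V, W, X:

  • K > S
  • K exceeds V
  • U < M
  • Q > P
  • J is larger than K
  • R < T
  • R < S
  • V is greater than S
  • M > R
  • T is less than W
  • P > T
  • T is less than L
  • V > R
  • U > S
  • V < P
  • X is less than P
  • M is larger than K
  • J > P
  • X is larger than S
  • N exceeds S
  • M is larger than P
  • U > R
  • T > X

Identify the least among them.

S is not least since R < S; V is not least since R < V; X is not least since S < X; T is not least since X < T; W is not least since T < W; P is not least since T < P; N is not least since S < N; Q is not least since P < Q; U is not least since S < U; K is not least since V < K; M is not least since U < M; J is not least since P < J; L is not least since T < L.
Only R has nothing below it, so R is the least.

R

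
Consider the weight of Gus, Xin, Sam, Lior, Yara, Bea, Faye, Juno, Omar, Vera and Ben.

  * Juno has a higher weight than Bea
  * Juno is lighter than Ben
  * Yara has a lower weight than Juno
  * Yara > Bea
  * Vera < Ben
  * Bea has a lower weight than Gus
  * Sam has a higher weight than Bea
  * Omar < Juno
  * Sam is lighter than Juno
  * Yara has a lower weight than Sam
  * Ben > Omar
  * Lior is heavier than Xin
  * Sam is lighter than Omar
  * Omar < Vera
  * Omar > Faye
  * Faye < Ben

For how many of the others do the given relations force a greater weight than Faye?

4

The elements the relations force above Faye are Omar, Juno, Vera, Ben — no chain reaches any other.
That is 4.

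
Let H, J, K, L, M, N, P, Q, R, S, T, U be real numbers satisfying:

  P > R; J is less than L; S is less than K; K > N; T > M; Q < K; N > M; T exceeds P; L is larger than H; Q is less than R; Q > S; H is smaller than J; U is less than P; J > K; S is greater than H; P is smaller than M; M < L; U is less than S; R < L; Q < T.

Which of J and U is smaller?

U

Link the given pairs in sequence: U < S; S < Q; Q < R; R < P; P < M; M < N; N < K; K < J.
Together: U < S < Q < R < P < M < N < K < J.
So U < J; U is the smaller of the two.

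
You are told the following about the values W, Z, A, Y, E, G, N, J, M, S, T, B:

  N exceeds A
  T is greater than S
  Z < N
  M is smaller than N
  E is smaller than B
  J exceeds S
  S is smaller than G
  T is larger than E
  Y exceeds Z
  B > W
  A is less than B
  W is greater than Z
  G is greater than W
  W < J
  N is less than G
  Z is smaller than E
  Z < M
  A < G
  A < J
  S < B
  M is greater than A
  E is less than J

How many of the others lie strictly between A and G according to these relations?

The relations place A below G. An element lies strictly between them when it is forced above A and also forced below G.
Above A: {M, J, N, B}. Below G: {Z, S, W, M, N}.
Intersection: {M, N} — 2.

2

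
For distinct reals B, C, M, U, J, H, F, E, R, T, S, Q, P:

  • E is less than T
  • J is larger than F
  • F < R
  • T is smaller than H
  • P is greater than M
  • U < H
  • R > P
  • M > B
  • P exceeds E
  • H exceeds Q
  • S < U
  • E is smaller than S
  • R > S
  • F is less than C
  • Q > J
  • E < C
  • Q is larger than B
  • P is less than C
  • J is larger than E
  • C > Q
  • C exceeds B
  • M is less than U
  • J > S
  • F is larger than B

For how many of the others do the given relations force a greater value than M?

5

From M the given relations immediately reach P, U.
From those, R, H, C — 5 in total.
No other element is forced above M by the given relations, so the count is 5.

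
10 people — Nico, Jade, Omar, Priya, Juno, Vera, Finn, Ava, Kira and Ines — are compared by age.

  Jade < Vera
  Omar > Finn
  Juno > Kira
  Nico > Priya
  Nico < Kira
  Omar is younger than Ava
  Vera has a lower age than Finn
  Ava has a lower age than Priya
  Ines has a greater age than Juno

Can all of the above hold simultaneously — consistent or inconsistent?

consistent

The single ordering Jade < Vera < Finn < Omar < Ava < Priya < Nico < Kira < Juno < Ines satisfies every listed relation, so no contradiction arises.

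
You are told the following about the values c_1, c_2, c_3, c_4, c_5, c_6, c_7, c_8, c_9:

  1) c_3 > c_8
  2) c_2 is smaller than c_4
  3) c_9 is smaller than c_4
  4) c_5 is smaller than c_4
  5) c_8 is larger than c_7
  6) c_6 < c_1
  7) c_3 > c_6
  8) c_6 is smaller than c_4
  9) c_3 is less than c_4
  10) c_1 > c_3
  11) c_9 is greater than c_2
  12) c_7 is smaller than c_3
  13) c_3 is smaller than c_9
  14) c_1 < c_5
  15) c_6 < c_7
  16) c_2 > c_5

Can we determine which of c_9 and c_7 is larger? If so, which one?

Chaining the given relations: c_7 < c_8 < c_3 < c_1 < c_5 < c_2 < c_9.
So c_9 is larger.

c_9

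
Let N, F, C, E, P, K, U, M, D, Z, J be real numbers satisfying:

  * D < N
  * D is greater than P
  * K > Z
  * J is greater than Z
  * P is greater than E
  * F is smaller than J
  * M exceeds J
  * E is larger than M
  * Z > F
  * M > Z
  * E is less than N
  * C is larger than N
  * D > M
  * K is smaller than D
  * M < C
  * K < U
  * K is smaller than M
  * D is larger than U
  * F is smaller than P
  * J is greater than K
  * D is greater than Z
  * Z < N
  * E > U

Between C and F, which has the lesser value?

F

F < Z and Z < K give F < K.
Then K < J extends the chain to J.
With J < M: F < Z < K < J < M.
With M < E: F < Z < K < J < M < E.
Then E < P extends the chain to P.
With P < D: F < Z < K < J < M < E < P < D.
Then D < N extends the chain to N.
Then N < C extends the chain to C.
So F < C; F is the smaller of the two.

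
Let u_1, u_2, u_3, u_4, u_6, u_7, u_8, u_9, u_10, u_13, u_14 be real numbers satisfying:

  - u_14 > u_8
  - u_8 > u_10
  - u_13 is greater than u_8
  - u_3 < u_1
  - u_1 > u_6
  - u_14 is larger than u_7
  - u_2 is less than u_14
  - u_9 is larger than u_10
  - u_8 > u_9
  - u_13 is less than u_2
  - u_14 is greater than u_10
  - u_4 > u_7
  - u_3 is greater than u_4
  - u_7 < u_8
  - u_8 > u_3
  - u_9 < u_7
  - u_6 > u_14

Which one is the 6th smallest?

u_8

Chaining the given pairs: u_10 < u_9 < u_7 < u_4 < u_3 < u_8 < u_13 < u_2 < u_14 < u_6 < u_1.
Counting 6 from the smallest end gives u_8.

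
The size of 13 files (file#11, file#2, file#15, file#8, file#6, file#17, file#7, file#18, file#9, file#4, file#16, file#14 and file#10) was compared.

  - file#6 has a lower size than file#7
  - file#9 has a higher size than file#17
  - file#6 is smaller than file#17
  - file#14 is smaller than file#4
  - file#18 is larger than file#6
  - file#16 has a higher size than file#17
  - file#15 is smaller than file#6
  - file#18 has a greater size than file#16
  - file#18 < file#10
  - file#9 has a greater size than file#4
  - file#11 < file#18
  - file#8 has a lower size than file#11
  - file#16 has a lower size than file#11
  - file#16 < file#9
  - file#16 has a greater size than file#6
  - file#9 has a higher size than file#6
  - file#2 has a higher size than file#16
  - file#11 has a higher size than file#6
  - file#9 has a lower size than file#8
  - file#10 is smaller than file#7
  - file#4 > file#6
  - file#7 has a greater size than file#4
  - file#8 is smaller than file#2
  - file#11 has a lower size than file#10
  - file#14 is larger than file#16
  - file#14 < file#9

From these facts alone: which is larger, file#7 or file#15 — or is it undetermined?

file#7

file#15 < file#6 < file#17 < file#16 < file#14 < file#4 < file#9 < file#8 < file#11 < file#18 < file#10 < file#7, by transitivity through file#6, file#17, file#16, file#14, file#4, file#9, file#8, file#11, file#18, file#10.
So file#7 is larger.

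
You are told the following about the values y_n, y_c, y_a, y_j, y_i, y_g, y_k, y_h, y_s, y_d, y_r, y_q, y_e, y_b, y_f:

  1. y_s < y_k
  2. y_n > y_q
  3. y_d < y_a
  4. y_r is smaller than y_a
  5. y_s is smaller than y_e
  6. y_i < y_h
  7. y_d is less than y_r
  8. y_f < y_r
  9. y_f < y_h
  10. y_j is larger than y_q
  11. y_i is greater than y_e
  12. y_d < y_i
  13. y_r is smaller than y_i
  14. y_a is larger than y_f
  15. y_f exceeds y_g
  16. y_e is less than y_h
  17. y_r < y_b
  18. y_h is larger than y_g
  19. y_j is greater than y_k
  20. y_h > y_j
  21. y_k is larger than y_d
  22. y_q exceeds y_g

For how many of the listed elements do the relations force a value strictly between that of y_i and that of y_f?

The relations place y_f below y_i. An element lies strictly between them when it is forced above y_f and also forced below y_i.
Above y_f: {y_r, y_b, y_a, y_h}. Below y_i: {y_d, y_g, y_r, y_s, y_e}.
Intersection: {y_r} — 1.

1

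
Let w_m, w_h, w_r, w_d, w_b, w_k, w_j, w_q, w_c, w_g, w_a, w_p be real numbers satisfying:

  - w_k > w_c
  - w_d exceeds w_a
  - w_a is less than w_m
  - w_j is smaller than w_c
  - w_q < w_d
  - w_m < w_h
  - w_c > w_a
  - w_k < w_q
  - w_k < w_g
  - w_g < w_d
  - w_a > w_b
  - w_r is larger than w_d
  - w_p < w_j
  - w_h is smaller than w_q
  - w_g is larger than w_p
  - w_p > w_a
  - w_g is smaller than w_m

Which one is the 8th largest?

w_c

Piecing the relations together gives one ordering: w_b < w_a < w_p < w_j < w_c < w_k < w_g < w_m < w_h < w_q < w_d < w_r.
The 8th largest is w_c.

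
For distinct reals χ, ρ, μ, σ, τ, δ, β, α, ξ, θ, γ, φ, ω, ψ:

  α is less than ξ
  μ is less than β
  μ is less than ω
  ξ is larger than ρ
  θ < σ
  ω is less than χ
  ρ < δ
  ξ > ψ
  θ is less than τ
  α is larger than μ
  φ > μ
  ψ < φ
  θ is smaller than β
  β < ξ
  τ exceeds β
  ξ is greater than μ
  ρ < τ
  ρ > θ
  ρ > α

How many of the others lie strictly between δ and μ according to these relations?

The relations place μ below δ. An element lies strictly between them when it is forced above μ and also forced below δ.
Above μ: {α, β, ρ, ω, ξ, χ, τ, φ}. Below δ: {θ, α, ρ}.
Intersection: {α, ρ} — 2.

2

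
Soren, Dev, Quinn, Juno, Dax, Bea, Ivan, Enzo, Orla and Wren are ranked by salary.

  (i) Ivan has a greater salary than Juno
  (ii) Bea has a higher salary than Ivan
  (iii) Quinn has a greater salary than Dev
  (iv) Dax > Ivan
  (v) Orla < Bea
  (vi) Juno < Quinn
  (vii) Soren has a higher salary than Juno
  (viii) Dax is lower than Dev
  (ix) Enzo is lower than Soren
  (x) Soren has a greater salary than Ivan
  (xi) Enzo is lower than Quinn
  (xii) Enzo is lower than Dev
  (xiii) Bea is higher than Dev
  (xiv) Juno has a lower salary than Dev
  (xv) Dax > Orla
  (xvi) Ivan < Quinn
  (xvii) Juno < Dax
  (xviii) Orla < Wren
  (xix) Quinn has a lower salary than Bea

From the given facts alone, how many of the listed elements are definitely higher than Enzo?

4

The elements the relations force above Enzo are Dev, Quinn, Bea, Soren — no chain reaches any other.
That is 4.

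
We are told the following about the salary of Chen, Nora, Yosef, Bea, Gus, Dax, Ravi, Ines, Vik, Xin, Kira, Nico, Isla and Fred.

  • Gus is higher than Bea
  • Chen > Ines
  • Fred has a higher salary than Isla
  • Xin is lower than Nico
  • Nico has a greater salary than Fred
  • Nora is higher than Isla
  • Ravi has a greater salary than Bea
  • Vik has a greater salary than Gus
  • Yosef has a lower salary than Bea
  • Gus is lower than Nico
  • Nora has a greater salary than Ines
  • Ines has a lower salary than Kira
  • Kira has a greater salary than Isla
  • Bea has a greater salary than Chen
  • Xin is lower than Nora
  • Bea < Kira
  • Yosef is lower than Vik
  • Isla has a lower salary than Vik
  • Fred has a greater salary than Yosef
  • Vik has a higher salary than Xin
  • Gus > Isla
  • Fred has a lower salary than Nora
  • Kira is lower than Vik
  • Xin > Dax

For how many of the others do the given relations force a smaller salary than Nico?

9

Directly below Nico: Fred, Gus, Xin.
One step further: Isla, Yosef, Bea, Dax (7 so far).
One step further: Chen (8 so far).
One step further: Ines (9 so far).
No other element is forced below Nico by the given relations, so the count is 9.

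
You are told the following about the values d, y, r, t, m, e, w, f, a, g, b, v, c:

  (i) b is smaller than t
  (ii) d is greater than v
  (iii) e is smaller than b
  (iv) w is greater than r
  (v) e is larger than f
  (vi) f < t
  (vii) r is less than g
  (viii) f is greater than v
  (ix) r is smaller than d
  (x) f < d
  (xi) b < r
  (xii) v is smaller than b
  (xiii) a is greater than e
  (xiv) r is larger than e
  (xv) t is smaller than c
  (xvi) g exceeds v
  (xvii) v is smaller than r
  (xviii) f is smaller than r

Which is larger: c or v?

Link the given pairs in sequence: v < f; f < e; e < b; b < t; t < c.
Chaining these gives v < f < e < b < t < c.
So v < c; c is the larger of the two.

c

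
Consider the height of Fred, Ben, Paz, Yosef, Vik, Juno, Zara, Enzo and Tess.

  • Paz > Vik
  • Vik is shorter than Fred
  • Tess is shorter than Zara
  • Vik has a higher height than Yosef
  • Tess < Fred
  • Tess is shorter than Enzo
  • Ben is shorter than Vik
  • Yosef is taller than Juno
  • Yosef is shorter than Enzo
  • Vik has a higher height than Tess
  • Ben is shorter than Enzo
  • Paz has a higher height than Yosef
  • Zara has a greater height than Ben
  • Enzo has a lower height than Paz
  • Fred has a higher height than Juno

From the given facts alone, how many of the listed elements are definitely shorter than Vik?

4

Directly below Vik: Tess, Ben, Yosef.
One step further: Juno (4 so far).
No other element is forced below Vik by the given relations, so the count is 4.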